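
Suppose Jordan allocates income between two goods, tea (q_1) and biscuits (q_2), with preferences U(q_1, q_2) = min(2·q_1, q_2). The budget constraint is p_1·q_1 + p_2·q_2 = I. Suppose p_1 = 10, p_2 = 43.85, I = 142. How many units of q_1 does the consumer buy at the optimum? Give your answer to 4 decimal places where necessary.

Here 10 + 2·43.85 = 97.7, giving q_1* = 1.4534.

q_1* = 1.4534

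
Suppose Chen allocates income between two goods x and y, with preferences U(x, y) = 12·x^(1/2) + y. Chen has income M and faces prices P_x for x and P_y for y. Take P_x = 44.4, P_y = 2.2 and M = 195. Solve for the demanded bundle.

x* = 0.0884, y* = 86.8526

Solve: √x = 6·P_y/P_x, so x*(P_x,P_y) = (6·P_y/P_x)², and y* = (M − P_x·x*)/P_y.
Plugging in: x* = (6·2.2/44.4)² = 0.0884, y* = 86.8526.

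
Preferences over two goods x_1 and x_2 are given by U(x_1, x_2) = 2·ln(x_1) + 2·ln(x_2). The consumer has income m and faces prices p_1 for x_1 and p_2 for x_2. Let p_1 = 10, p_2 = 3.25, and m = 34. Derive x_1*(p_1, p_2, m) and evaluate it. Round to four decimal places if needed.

x_1* = 1.7

MU_x_1/MU_x_2 = (2·x_2)/(2·x_1); tangency sets this equal to p_1/p_2.
Rearranging, p_2·x_2 = p_1·x_1. Substituting into the budget gives p_1·x_1·(1 + 1) = m.
Demand: x_1*(p_1,p_2,m) = 0.5·m/p_1 and x_2* = 0.5·m/p_2.
At p_1=10, p_2=3.25, m=34: x_1* = 0.5·34/10 = 1.7.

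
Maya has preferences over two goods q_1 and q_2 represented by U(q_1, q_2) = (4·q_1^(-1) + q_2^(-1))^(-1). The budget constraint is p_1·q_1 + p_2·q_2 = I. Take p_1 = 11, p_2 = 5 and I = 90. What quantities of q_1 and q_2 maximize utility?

q_1* = 6.1191, q_2* = 4.538

MU_q_1 ∝ 4·q_1^(-2), MU_q_2 ∝ q_2^(-2), so MRS = 4·(q_2/q_1)^(2) = p_1/p_2.
Solve for the ratio: q_2/q_1 = [(1/4)·p_1/p_2]^(0.5).
Substitute q_2 = (q_2/q_1)·q_1 into the budget: q_1* = I/(p_1 + p_2·(q_2/q_1)).
Numerically q_2/q_1 = 0.74162, so q_1* = 90/(11 + 5·0.74162) = 6.1191 and q_2* = 0.74162·6.1191 = 4.538.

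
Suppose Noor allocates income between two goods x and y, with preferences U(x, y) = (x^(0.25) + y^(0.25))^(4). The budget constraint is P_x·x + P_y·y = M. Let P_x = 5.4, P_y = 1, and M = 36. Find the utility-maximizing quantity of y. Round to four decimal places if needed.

From the CES first-order condition, (y/x)^(0.75) = P_x/P_y.
Hence y/x = (P_x/P_y)^(1/(0.75)), i.e. raised to the 4/3 power.
With the ratio pinned down, the budget gives x* = M/(P_x + P_y·(y/x)) and y* = (y/x)·x*.
Numerically y/x = 9.473817, so x* = 36/(5.4 + 1·9.473817) = 2.4204 and y* = 9.473817·2.4204 = 22.9301.

y* = 22.9301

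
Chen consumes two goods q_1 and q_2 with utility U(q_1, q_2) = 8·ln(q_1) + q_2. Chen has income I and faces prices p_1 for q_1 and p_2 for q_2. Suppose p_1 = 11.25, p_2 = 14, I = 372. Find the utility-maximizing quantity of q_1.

Set MRS = p_1/p_2: (8/q_1)/1 = p_1/p_2.
So q_1*(p_1,p_2) = 8·p_2/p_1, independent of income; and q_2* = (I − 8·p_2)/p_2.
At the given prices: q_1* = 8·14/11.25 = 9.9556.

q_1* = 9.9556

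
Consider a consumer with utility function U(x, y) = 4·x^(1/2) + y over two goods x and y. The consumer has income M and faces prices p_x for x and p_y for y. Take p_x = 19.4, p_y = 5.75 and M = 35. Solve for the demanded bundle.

Utility is quasi-linear in y; the FOC for x is 2/√x = p_x/p_y.
Thus x* = (2·p_y/p_x)² — independent of M — with the rest of income spent on y.
Plugging in: x* = (2·5.75/19.4)² = 0.3514, y* = 4.9014.

x* = 0.3514, y* = 4.9014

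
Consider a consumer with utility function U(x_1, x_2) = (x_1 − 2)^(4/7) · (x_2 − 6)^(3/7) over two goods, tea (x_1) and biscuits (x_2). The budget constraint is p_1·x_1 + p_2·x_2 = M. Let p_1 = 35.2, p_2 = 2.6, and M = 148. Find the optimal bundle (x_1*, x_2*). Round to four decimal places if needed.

x_1* = 3.0065, x_2* = 16.2198

MRS = (4/3)·(x_2−6)/(x_1−2). Tangency with p_1/p_2 gives x_2−6 = (3/4)·(p_1/p_2)·(x_1−2).
Substituting into the budget: x_1* = 2 + 4/7·(M − 2·p_1 − 6·p_2)/p_1, and x_2* = 6 + 3/7·(…)/p_2.
Discretionary income = 148 − 2·35.2 − 6·2.6 = 62; x_1* = 2 + 4/7·62/35.2 = 3.0065; x_2* = 6 + 3/7·62/2.6 = 16.2198.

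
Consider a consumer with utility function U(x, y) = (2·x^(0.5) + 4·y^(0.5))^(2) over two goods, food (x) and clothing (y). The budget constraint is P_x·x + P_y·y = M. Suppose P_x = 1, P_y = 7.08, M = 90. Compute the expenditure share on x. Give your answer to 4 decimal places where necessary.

share on x = 0.639

Substitute y = (y/x)·x into the budget: x* = M/(P_x + P_y·(y/x)).
Numerically y/x = 0.079798, so x* = 90/(1 + 7.08·0.079798) = 57.509 and y* = 0.079798·57.509 = 4.5891.
Expenditure on x: 1·57.509 = 57.509; share = 0.639.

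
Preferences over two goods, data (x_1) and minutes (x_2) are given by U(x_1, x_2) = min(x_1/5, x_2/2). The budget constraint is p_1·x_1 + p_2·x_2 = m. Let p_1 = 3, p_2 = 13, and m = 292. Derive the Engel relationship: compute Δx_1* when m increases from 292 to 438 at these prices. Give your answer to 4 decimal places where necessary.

Δx_1* = 17.8049

With perfect complements, no substitution: consume in ratio x_1:x_2 = 5:2.
Budget: p_1·x_1 + p_2·(2/5)·x_1 = m, so (5·p_1 + 2·p_2)·x_1 = 5·m.
Demand: x_1*(p_1,p_2,m) = 5·m/(5·p_1 + 2·p_2), x_2* = 2·m/(5·p_1 + 2·p_2).
Here 5·3 + 2·13 = 41, giving x_1* = 35.6098.
At m' = 438: x_1* = 53.4146. Change: 53.4146 − 35.6098 = 17.8049.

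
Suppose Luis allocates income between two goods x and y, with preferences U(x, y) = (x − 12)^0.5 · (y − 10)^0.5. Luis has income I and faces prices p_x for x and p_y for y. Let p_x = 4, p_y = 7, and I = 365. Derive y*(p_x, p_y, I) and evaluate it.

Let x' = x−12, y' = y−10. MRS = y'/x' = p_x/p_y.
After buying the subsistence bundle (12, 10), a share 0.5 of the remaining income goes to x: x* = 12 + 0.5·(I − 12p_x − 10p_y)/p_x.
Discretionary income = 365 − 12·4 − 10·7 = 247; y* = 10 + 0.5·247/7 = 27.6429.

y* = 27.6429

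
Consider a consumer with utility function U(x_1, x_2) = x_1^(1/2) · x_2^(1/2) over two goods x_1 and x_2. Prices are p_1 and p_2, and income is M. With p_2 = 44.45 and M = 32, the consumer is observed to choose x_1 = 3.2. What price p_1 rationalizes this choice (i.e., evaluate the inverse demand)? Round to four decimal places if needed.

The MRS is x_2/x_1. Set MRS = p_1/p_2.
Rearranging, p_2·x_2 = p_1·x_1. Substituting into the budget gives p_1·x_1·(1 + 1) = M.
Demand: x_1*(p_1,p_2,M) = 0.5·M/p_1 and x_2* = 0.5·M/p_2.
Set x_1* = 3.2 in the demand function and solve for p_1: p_1 = 5.

p_1 = 5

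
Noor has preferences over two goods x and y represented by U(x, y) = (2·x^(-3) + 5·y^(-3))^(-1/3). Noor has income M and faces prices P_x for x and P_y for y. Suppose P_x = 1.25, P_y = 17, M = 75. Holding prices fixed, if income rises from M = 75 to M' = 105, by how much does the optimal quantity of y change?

Δy* = 1.5865

From the CES first-order condition, (2/5)·(y/x)^(4) = P_x/P_y.
Solve for the ratio: y/x = [(5/2)·P_x/P_y]^(0.25).
Substitute y = (y/x)·x into the budget: x* = M/(P_x + P_y·(y/x)).
Numerically y/x = 0.654787, so x* = 75/(1.25 + 17·0.654787) = 6.0575 and y* = 0.654787·6.0575 = 3.9664.
At M' = 105: y* = 5.5529. Change: 5.5529 − 3.9664 = 1.5865.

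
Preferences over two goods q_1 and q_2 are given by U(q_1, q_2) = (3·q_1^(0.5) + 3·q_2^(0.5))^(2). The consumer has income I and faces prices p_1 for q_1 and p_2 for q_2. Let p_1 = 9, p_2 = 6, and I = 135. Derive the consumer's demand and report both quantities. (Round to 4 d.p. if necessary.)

q_1* = 6, q_2* = 13.5

MU_q_1 ∝ 3·q_1^(-0.5), MU_q_2 ∝ 3·q_2^(-0.5), so MRS = (q_2/q_1)^(0.5) = p_1/p_2.
Solve for the ratio: q_2/q_1 = [p_1/p_2]^(2).
With the ratio pinned down, the budget gives q_1* = I/(p_1 + p_2·(q_2/q_1)) and q_2* = (q_2/q_1)·q_1*.
Numerically q_2/q_1 = 2.25, so q_1* = 135/(9 + 6·2.25) = 6 and q_2* = 2.25·6 = 13.5.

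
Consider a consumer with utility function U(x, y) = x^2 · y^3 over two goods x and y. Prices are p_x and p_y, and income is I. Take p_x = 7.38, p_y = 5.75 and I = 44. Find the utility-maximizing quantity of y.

y* = 4.5913

Demand: x*(p_x,p_y,I) = 0.4·I/p_x and y* = 0.6·I/p_y.
At p_x=7.38, p_y=5.75, I=44: y* = 0.6·44/5.75 = 4.5913.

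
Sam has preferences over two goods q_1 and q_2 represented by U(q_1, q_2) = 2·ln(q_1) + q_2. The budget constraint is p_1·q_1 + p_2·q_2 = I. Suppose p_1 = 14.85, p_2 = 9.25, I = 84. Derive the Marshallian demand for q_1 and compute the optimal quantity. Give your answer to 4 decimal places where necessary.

So q_1*(p_1,p_2) = 2·p_2/p_1, independent of income; and q_2* = (I − 2·p_2)/p_2.
At the given prices: q_1* = 2·9.25/14.85 = 1.2458.

q_1* = 1.2458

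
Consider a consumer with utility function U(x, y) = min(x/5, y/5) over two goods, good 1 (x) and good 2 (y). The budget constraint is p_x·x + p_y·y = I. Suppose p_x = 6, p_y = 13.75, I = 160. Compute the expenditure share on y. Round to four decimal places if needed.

With perfect complements, no substitution: consume in ratio x:y = 5:5.
Budget: p_x·x + p_y·x = I, so (5·p_x + 5·p_y)·x = 5·I.
Demand: x*(p_x,p_y,I) = 5·I/(5·p_x + 5·p_y), y* = 5·I/(5·p_x + 5·p_y).
Here 5·6 + 5·13.75 = 98.75, giving x* = 8.1013 and y* = 8.1013.
Expenditure on y: 13.75·8.1013 = 111.3924; share = 0.6962.

share on y = 0.6962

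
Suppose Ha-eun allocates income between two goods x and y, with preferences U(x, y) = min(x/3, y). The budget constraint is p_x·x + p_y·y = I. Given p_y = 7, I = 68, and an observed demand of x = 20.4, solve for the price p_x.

Leontief preferences: the optimum is at the kink where x/3 = y/1, i.e. y = (1/3)·x.
Budget: p_x·x + p_y·(1/3)·x = I, so (3·p_x + p_y)·x = 3·I.
Demand: x*(p_x,p_y,I) = 3·I/(3·p_x + p_y), y* = I/(3·p_x + p_y).
Set x* = 20.4 in the demand function and solve for p_x: p_x = 1.

p_x = 1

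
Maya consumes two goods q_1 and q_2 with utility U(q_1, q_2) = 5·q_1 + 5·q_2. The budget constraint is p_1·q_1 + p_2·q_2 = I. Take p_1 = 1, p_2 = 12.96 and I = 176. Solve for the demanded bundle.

q_1* = 176, q_2* = 0

Linear utility — the consumer picks whichever good has higher MU/price: 5/1 = 5 vs 5/12.96 = 0.3858.
q_1 gives more utility per dollar, so spend all income on q_1: q_1* = I/p_1, q_2* = 0.
Numerically: q_1* = 176, q_2* = 0.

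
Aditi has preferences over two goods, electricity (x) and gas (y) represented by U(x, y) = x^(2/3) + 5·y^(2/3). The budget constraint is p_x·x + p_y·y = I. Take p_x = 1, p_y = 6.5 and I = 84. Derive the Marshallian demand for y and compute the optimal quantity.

MU_x ∝ x^(-1/3), MU_y ∝ 5·y^(-1/3), so MRS = (1/5)·(y/x)^(1/3) = p_x/p_y.
Solve for the ratio: y/x = [5·p_x/p_y]^(3).
With the ratio pinned down, the budget gives x* = I/(p_x + p_y·(y/x)) and y* = (y/x)·x*.
Numerically y/x = 0.455166, so x* = 84/(1 + 6.5·0.455166) = 21.2197 and y* = 0.455166·21.2197 = 9.6585.

y* = 9.6585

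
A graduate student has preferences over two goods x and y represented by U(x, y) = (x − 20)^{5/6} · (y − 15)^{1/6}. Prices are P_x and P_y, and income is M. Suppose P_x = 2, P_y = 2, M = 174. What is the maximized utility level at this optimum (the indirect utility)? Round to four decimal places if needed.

V = 33.1381

Substituting into the budget: x* = 20 + 5/6·(M − 20·P_x − 15·P_y)/P_x, and y* = 15 + 1/6·(…)/P_y.
Discretionary income = 174 − 20·2 − 15·2 = 104; x* = 20 + 5/6·104/2 = 63.3333; y* = 15 + 1/6·104/2 = 23.6667.
Utility at the optimum: U(63.3333, 23.6667) = 33.1381.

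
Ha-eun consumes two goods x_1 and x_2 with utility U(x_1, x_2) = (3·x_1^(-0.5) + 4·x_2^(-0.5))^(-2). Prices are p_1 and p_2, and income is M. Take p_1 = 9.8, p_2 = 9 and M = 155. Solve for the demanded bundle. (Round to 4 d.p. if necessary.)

MRS = MU_x_1/MU_x_2 = (3/4)·(x_2/x_1)^(1.5). Set equal to p_1/p_2.
Solve for the ratio: x_2/x_1 = [(4/3)·p_1/p_2]^(2/3).
With the ratio pinned down, the budget gives x_1* = M/(p_1 + p_2·(x_2/x_1)) and x_2* = (x_2/x_1)·x_1*.
Numerically x_2/x_1 = 1.282178, so x_1* = 155/(9.8 + 9·1.282178) = 7.2635 and x_2* = 1.282178·7.2635 = 9.3131.

x_1* = 7.2635, x_2* = 9.3131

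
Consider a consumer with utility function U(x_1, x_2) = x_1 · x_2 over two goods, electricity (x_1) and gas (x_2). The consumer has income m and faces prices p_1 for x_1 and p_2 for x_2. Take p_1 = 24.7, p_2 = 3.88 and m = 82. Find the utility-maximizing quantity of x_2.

x_2* = 10.567

The MRS is x_2/x_1. Set MRS = p_1/p_2.
So p_2·x_2 = p_1·x_1; combined with the budget, a share 0.5 of income goes to x_1.
Demand: x_1*(p_1,p_2,m) = 0.5·m/p_1 and x_2* = 0.5·m/p_2.
At p_1=24.7, p_2=3.88, m=82: x_2* = 0.5·82/3.88 = 10.567.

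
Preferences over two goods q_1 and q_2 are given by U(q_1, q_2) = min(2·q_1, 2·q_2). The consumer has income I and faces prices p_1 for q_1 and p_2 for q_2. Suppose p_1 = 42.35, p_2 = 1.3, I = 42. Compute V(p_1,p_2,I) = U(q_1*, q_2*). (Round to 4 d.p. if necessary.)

With perfect complements, no substitution: consume in ratio q_1:q_2 = 2:2.
Budget: p_1·q_1 + p_2·q_1 = I, so (2·p_1 + 2·p_2)·q_1 = 2·I.
Demand: q_1*(p_1,p_2,I) = 2·I/(2·p_1 + 2·p_2), q_2* = 2·I/(2·p_1 + 2·p_2).
Here 2·42.35 + 2·1.3 = 87.3, giving q_1* = 0.9622 and q_2* = 0.9622.
Utility at the optimum: U(0.9622, 0.9622) = 1.9244.

V = 1.9244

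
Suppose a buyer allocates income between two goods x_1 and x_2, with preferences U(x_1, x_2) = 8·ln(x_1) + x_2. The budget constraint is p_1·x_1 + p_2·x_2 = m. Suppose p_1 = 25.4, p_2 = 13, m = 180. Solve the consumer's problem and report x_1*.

x_1* = 4.0945

So x_1*(p_1,p_2) = 8·p_2/p_1, independent of income; and x_2* = (m − 8·p_2)/p_2.
At the given prices: x_1* = 8·13/25.4 = 4.0945.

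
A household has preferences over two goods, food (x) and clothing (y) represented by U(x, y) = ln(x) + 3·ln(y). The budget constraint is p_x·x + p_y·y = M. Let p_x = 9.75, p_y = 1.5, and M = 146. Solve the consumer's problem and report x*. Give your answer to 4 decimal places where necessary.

x* = 3.7436

The MRS is (1/3)·y/x. Set MRS = p_x/p_y.
Rearranging, p_y·y = 3·p_x·x. Substituting into the budget gives p_x·x·(1 + 3) = M.
Demand: x*(p_x,p_y,M) = 0.25·M/p_x and y* = 0.75·M/p_y.
At p_x=9.75, p_y=1.5, M=146: x* = 0.25·146/9.75 = 3.7436.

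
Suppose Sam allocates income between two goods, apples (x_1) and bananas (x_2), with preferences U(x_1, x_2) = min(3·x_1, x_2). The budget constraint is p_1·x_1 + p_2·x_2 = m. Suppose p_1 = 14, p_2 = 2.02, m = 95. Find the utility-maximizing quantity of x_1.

Leontief preferences: the optimum is at the kink where x_1/1 = x_2/3, i.e. x_2 = 3·x_1.
Budget: p_1·x_1 + p_2·3·x_1 = m, so (p_1 + 3·p_2)·x_1 = m.
Demand: x_1*(p_1,p_2,m) = m/(p_1 + 3·p_2), x_2* = 3·m/(p_1 + 3·p_2).
Here 14 + 3·2.02 = 20.06, giving x_1* = 4.7358.

x_1* = 4.7358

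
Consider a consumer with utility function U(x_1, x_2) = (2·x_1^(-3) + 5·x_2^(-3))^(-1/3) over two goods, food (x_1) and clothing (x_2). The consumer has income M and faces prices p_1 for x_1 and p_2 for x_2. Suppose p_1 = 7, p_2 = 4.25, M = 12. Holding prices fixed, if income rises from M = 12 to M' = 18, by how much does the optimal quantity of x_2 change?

From the CES first-order condition, (2/5)·(x_2/x_1)^(4) = p_1/p_2.
Hence x_2/x_1 = ((5/2)·p_1/p_2)^(1/(4)), i.e. raised to the 0.25 power.
Substitute x_2 = (x_2/x_1)·x_1 into the budget: x_1* = M/(p_1 + p_2·(x_2/x_1)).
Numerically x_2/x_1 = 1.424499, so x_1* = 12/(7 + 4.25·1.424499) = 0.9192 and x_2* = 1.424499·0.9192 = 1.3095.
At M' = 18: x_2* = 1.9642. Change: 1.9642 − 1.3095 = 0.6547.

Δx_2* = 0.6547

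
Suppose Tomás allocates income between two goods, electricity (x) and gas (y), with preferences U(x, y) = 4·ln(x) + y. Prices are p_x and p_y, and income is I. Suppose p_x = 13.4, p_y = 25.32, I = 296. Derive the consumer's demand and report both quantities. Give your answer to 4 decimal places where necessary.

x* = 7.5582, y* = 7.6904

MU_x = 4/x, MU_y = 1. Tangency: 4/x = p_x/p_y.
So x*(p_x,p_y) = 4·p_y/p_x, independent of income; and y* = (I − 4·p_y)/p_y.
At the given prices: x* = 4·25.32/13.4 = 7.5582, and y* = 7.6904.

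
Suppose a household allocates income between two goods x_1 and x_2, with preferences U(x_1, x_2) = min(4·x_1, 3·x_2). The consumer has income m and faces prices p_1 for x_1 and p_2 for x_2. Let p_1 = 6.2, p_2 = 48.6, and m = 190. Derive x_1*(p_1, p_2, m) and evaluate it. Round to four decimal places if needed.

x_1* = 2.6761

With perfect complements, no substitution: consume in ratio x_1:x_2 = 3:4.
Budget: p_1·x_1 + p_2·(4/3)·x_1 = m, so (3·p_1 + 4·p_2)·x_1 = 3·m.
Demand: x_1*(p_1,p_2,m) = 3·m/(3·p_1 + 4·p_2), x_2* = 4·m/(3·p_1 + 4·p_2).
Here 3·6.2 + 4·48.6 = 213, giving x_1* = 2.6761.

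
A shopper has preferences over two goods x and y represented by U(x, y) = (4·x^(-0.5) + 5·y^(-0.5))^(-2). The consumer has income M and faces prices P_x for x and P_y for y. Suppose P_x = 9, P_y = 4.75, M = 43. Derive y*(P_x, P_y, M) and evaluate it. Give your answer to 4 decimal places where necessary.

MU_x ∝ 4·x^(-1.5), MU_y ∝ 5·y^(-1.5), so MRS = (4/5)·(y/x)^(1.5) = P_x/P_y.
Solve for the ratio: y/x = [(5/4)·P_x/P_y]^(2/3).
With the ratio pinned down, the budget gives x* = M/(P_x + P_y·(y/x)) and y* = (y/x)·x*.
Numerically y/x = 1.776803, so x* = 43/(9 + 4.75·1.776803) = 2.4656 and y* = 1.776803·2.4656 = 4.3809.

y* = 4.3809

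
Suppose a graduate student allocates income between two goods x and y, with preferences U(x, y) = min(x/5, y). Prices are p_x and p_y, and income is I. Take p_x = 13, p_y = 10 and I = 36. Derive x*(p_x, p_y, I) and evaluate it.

Leontief preferences: the optimum is at the kink where x/5 = y/1, i.e. y = (1/5)·x.
Budget: p_x·x + p_y·(1/5)·x = I, so (5·p_x + p_y)·x = 5·I.
Demand: x*(p_x,p_y,I) = 5·I/(5·p_x + p_y), y* = I/(5·p_x + p_y).
Here 5·13 + 10 = 75, giving x* = 2.4.

x* = 2.4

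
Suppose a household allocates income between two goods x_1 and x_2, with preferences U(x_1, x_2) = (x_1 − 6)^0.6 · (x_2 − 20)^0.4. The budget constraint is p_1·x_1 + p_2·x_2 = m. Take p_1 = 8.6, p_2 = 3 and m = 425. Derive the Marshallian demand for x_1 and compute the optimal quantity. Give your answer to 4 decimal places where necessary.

x_1* = 27.8651

This is Cobb-Douglas in (x_1−6, x_2−20): tangency gives 0.6·p_2·(x_2−20) = 0.4·p_1·(x_1−6).
Substituting into the budget: x_1* = 6 + 0.6·(m − 6·p_1 − 20·p_2)/p_1, and x_2* = 20 + 0.4·(…)/p_2.
Discretionary income = 425 − 6·8.6 − 20·3 = 313.4; x_1* = 6 + 0.6·313.4/8.6 = 27.8651.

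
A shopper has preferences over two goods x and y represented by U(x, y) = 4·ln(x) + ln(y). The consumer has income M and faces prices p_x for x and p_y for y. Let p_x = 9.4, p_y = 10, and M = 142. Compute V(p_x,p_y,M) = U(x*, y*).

Tangency: MRS = 4·y/x = p_x/p_y.
So 4·p_y·y = p_x·x; combined with the budget, a share 0.8 of income goes to x.
Demand: x*(p_x,p_y,M) = 0.8·M/p_x and y* = 0.2·M/p_y.
At p_x=9.4, p_y=10, M=142: x* = 0.8·142/9.4 = 12.0851, y* = 2.84.
Utility at the optimum: U(12.0851, 2.84) = 11.0117.

V = 11.0117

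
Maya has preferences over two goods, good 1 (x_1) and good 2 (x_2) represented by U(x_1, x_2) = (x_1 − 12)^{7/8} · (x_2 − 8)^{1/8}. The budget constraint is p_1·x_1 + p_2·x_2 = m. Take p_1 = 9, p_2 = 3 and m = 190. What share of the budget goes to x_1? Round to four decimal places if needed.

share on x_1 = 0.8355

Let x_1' = x_1−12, x_2' = x_2−8. MRS = 7·x_2'/x_1' = p_1/p_2.
Substituting into the budget: x_1* = 12 + 0.875·(m − 12·p_1 − 8·p_2)/p_1, and x_2* = 8 + 0.125·(…)/p_2.
Discretionary income = 190 − 12·9 − 8·3 = 58; x_1* = 12 + 0.875·58/9 = 17.6389; x_2* = 8 + 0.125·58/3 = 10.4167.
Expenditure on x_1: 9·17.6389 = 158.75; share = 0.8355.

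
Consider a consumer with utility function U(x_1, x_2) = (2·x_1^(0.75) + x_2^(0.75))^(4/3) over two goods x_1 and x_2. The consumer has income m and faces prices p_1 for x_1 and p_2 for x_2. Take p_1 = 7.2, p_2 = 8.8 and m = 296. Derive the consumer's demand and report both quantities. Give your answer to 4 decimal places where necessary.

With the ratio pinned down, the budget gives x_1* = m/(p_1 + p_2·(x_2/x_1)) and x_2* = (x_2/x_1)·x_1*.
Numerically x_2/x_1 = 0.028008, so x_1* = 296/(7.2 + 8.8·0.028008) = 39.7504 and x_2* = 0.028008·39.7504 = 1.1133.

x_1* = 39.7504, x_2* = 1.1133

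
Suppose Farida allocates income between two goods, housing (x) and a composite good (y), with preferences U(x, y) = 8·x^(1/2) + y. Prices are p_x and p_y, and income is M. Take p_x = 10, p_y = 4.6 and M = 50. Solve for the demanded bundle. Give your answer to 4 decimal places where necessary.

x* = 3.3856, y* = 3.5096

Set MRS = p_x/p_y: 4·x^(−1/2) = p_x/p_y.
Solve: √x = 4·p_y/p_x, so x*(p_x,p_y) = (4·p_y/p_x)², and y* = (M − p_x·x*)/p_y.
Plugging in: x* = (4·4.6/10)² = 3.3856, y* = 3.5096.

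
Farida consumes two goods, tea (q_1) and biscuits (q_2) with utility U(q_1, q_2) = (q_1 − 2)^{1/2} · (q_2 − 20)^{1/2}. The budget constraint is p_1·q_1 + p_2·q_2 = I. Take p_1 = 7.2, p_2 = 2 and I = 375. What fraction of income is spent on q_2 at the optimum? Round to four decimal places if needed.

This is Cobb-Douglas in (q_1−2, q_2−20): tangency gives 0.5·p_2·(q_2−20) = 0.5·p_1·(q_1−2).
After buying the subsistence bundle (2, 20), a share 0.5 of the remaining income goes to q_1: q_1* = 2 + 0.5·(I − 2p_1 − 20p_2)/p_1.
Discretionary income = 375 − 2·7.2 − 20·2 = 320.6; q_1* = 2 + 0.5·320.6/7.2 = 24.2639; q_2* = 20 + 0.5·320.6/2 = 100.15.
Expenditure on q_2: 2·100.15 = 200.3; share = 0.5341.

share on q_2 = 0.5341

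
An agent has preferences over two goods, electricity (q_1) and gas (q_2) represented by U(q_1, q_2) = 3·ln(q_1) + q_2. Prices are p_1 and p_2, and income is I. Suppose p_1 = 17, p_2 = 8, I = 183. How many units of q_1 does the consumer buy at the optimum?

q_1* = 1.4118

MU_q_1 = 3/q_1, MU_q_2 = 1. Tangency: 3/q_1 = p_1/p_2.
So q_1*(p_1,p_2) = 3·p_2/p_1, independent of income; and q_2* = (I − 3·p_2)/p_2.
At the given prices: q_1* = 3·8/17 = 1.4118.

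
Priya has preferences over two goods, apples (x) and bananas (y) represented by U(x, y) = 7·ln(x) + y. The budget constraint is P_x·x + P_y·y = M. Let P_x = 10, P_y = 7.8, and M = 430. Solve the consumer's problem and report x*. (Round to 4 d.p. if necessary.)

x* = 5.46

So x*(P_x,P_y) = 7·P_y/P_x, independent of income; and y* = (M − 7·P_y)/P_y.
At the given prices: x* = 7·7.8/10 = 5.46.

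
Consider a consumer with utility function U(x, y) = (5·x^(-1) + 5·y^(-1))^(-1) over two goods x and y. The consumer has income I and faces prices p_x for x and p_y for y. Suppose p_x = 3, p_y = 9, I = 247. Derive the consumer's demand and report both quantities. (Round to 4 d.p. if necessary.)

x* = 30.1361, y* = 17.3991

MRS = MU_x/MU_y = (y/x)^(2). Set equal to p_x/p_y.
Solve for the ratio: y/x = [p_x/p_y]^(0.5).
Substitute y = (y/x)·x into the budget: x* = I/(p_x + p_y·(y/x)).
Numerically y/x = 0.57735, so x* = 247/(3 + 9·0.57735) = 30.1361 and y* = 0.57735·30.1361 = 17.3991.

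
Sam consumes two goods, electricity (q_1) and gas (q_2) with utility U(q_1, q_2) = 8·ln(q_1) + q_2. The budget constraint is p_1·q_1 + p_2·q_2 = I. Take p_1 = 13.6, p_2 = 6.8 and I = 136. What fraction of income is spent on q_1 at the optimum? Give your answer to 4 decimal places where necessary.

share on q_1 = 0.4

Set MRS = p_1/p_2: (8/q_1)/1 = p_1/p_2.
So q_1*(p_1,p_2) = 8·p_2/p_1, independent of income; and q_2* = (I − 8·p_2)/p_2.
At the given prices: q_1* = 8·6.8/13.6 = 4, and q_2* = 12.
Expenditure on q_1: 13.6·4 = 54.4; share = 0.4.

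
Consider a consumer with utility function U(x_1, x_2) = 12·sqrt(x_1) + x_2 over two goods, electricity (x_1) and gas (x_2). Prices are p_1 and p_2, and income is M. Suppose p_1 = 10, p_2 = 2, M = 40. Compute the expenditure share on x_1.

share on x_1 = 0.36

MU_x_1 = 6/√x_1, MU_x_2 = 1. Tangency: 6/√x_1 = p_1/p_2.
Thus x_1* = (6·p_2/p_1)² — independent of M — with the rest of income spent on x_2.
Plugging in: x_1* = (6·2/10)² = 1.44, x_2* = 12.8.
Expenditure on x_1: 10·1.44 = 14.4; share = 0.36.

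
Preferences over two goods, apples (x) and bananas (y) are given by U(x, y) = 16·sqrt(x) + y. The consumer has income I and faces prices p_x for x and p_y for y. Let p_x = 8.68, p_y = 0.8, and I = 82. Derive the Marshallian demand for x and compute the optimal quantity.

x* = 0.5437

Plugging in: x* = (8·0.8/8.68)² = 0.5437.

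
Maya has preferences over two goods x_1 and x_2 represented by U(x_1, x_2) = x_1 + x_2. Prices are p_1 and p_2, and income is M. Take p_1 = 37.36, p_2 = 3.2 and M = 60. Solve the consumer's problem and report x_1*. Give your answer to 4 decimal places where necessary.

x_1* = 0

Perfect substitutes: compare marginal utility per dollar. 1/p_1 vs 1/p_2 → 0.0268 vs 0.3125.
x_2 gives more utility per dollar, so spend all income on x_2: x_2* = M/p_2, x_1* = 0.
Numerically: x_1* = 0, x_2* = 18.75.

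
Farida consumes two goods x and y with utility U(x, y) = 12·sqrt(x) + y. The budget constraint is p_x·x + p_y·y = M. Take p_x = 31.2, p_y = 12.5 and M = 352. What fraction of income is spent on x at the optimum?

share on x = 0.5122

Utility is quasi-linear in y; the FOC for x is 6/√x = p_x/p_y.
Thus x* = (6·p_y/p_x)² — independent of M — with the rest of income spent on y.
Plugging in: x* = (6·12.5/31.2)² = 5.7785, y* = 13.7369.
Expenditure on x: 31.2·5.7785 = 180.2885; share = 0.5122.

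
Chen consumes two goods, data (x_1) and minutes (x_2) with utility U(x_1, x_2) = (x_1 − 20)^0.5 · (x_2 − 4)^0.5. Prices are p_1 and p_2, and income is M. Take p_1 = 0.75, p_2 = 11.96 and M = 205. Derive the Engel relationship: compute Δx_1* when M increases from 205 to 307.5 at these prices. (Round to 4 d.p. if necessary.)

Δx_1* = 68.3333

Discretionary income = 205 − 20·0.75 − 4·11.96 = 142.16; x_1* = 20 + 0.5·142.16/0.75 = 114.7733.
At M' = 307.5: x_1* = 183.1067. Change: 183.1067 − 114.7733 = 68.3333.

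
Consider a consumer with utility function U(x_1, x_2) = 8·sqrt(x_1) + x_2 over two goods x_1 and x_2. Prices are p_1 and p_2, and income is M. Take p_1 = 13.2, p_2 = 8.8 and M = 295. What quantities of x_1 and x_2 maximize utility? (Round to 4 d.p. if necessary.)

x_1* = 7.1111, x_2* = 22.8561

MU_x_1 = 4/√x_1, MU_x_2 = 1. Tangency: 4/√x_1 = p_1/p_2.
Solve: √x_1 = 4·p_2/p_1, so x_1*(p_1,p_2) = (4·p_2/p_1)², and x_2* = (M − p_1·x_1*)/p_2.
Plugging in: x_1* = (4·8.8/13.2)² = 7.1111, x_2* = 22.8561.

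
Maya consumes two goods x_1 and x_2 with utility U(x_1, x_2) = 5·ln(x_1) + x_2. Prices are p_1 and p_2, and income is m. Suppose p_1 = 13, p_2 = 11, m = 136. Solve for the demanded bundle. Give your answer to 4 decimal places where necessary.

So x_1*(p_1,p_2) = 5·p_2/p_1, independent of income; and x_2* = (m − 5·p_2)/p_2.
At the given prices: x_1* = 5·11/13 = 4.2308, and x_2* = 7.3636.

x_1* = 4.2308, x_2* = 7.3636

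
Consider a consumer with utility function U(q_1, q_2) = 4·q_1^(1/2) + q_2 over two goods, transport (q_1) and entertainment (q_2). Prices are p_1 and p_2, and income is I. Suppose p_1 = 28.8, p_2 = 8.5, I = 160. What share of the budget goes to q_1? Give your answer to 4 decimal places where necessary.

Utility is quasi-linear in q_2; the FOC for q_1 is 2/√q_1 = p_1/p_2.
Solve: √q_1 = 2·p_2/p_1, so q_1*(p_1,p_2) = (2·p_2/p_1)², and q_2* = (I − p_1·q_1*)/p_2.
Plugging in: q_1* = (2·8.5/28.8)² = 0.3484, q_2* = 17.643.
Expenditure on q_1: 28.8·0.3484 = 10.0347; share = 0.0627.

share on q_1 = 0.0627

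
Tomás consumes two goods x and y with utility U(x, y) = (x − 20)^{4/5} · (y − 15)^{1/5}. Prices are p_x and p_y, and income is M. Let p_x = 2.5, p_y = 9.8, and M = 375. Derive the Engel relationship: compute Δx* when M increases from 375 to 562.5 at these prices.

Δx* = 60

Let x' = x−20, y' = y−15. MRS = 4·y'/x' = p_x/p_y.
After buying the subsistence bundle (20, 15), a share 0.8 of the remaining income goes to x: x* = 20 + 0.8·(M − 20p_x − 15p_y)/p_x.
Discretionary income = 375 − 20·2.5 − 15·9.8 = 178; x* = 20 + 0.8·178/2.5 = 76.96.
At M' = 562.5: x* = 136.96. Change: 136.96 − 76.96 = 60.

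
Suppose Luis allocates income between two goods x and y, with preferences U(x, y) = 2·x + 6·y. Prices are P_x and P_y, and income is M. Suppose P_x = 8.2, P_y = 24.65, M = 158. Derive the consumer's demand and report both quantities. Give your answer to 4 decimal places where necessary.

Perfect substitutes: compare marginal utility per dollar. 2/P_x vs 6/P_y → 0.2439 vs 0.2434.
x gives more utility per dollar, so spend all income on x: x* = M/P_x, y* = 0.
Numerically: x* = 19.2683, y* = 0.

x* = 19.2683, y* = 0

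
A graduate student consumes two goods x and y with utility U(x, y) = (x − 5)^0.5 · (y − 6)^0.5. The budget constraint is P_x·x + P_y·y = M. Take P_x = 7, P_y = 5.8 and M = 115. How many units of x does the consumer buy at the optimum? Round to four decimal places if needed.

x* = 8.2286

After buying the subsistence bundle (5, 6), a share 0.5 of the remaining income goes to x: x* = 5 + 0.5·(M − 5P_x − 6P_y)/P_x.
Discretionary income = 115 − 5·7 − 6·5.8 = 45.2; x* = 5 + 0.5·45.2/7 = 8.2286.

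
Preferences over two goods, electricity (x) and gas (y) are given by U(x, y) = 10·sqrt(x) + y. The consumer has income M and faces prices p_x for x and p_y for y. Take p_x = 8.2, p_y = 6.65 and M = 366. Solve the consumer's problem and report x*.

Utility is quasi-linear in y; the FOC for x is 5/√x = p_x/p_y.
Solve: √x = 5·p_y/p_x, so x*(p_x,p_y) = (5·p_y/p_x)², and y* = (M − p_x·x*)/p_y.
Plugging in: x* = (5·6.65/8.2)² = 16.442.

x* = 16.442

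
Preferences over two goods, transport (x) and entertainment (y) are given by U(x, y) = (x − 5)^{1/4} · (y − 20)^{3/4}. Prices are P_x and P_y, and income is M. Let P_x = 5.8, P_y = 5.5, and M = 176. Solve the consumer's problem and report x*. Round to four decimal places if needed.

Substituting into the budget: x* = 5 + 0.25·(M − 5·P_x − 20·P_y)/P_x, and y* = 20 + 0.75·(…)/P_y.
Discretionary income = 176 − 5·5.8 − 20·5.5 = 37; x* = 5 + 0.25·37/5.8 = 6.5948.

x* = 6.5948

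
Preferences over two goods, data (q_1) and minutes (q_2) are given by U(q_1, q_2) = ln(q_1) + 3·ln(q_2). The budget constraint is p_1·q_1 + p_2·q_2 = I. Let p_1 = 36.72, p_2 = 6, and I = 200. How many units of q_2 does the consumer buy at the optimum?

q_2* = 25

At p_1=36.72, p_2=6, I=200: q_2* = 0.75·200/6 = 25.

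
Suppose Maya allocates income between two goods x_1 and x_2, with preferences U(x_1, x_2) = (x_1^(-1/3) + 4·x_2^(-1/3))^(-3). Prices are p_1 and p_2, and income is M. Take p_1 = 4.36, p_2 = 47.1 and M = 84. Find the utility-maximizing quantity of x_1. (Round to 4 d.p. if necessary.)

MU_x_1 ∝ x_1^(-4/3), MU_x_2 ∝ 4·x_2^(-4/3), so MRS = (1/4)·(x_2/x_1)^(4/3) = p_1/p_2.
Hence x_2/x_1 = (4·p_1/p_2)^(1/(4/3)), i.e. raised to the 0.75 power.
With the ratio pinned down, the budget gives x_1* = M/(p_1 + p_2·(x_2/x_1)) and x_2* = (x_2/x_1)·x_1*.
Numerically x_2/x_1 = 0.474673, so x_1* = 84/(4.36 + 47.1·0.474673) = 3.1441.

x_1* = 3.1441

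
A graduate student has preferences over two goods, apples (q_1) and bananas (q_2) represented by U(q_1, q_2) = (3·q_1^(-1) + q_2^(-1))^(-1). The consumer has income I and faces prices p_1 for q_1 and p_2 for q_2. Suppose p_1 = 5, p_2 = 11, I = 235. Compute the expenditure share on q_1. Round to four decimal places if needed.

share on q_1 = 0.5387

MU_q_1 ∝ 3·q_1^(-2), MU_q_2 ∝ q_2^(-2), so MRS = 3·(q_2/q_1)^(2) = p_1/p_2.
Hence q_2/q_1 = ((1/3)·p_1/p_2)^(1/(2)), i.e. raised to the 0.5 power.
With the ratio pinned down, the budget gives q_1* = I/(p_1 + p_2·(q_2/q_1)) and q_2* = (q_2/q_1)·q_1*.
Numerically q_2/q_1 = 0.389249, so q_1* = 235/(5 + 11·0.389249) = 25.3185 and q_2* = 0.389249·25.3185 = 9.8552.
Expenditure on q_1: 5·25.3185 = 126.5926; share = 0.5387.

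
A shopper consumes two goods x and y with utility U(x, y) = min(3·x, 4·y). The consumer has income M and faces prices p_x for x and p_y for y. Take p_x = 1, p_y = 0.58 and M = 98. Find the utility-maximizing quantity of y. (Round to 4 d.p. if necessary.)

With perfect complements, no substitution: consume in ratio x:y = 4:3.
Budget: p_x·x + p_y·(3/4)·x = M, so (4·p_x + 3·p_y)·x = 4·M.
Demand: x*(p_x,p_y,M) = 4·M/(4·p_x + 3·p_y), y* = 3·M/(4·p_x + 3·p_y).
Here 4·1 + 3·0.58 = 5.74, giving y* = 51.2195.

y* = 51.2195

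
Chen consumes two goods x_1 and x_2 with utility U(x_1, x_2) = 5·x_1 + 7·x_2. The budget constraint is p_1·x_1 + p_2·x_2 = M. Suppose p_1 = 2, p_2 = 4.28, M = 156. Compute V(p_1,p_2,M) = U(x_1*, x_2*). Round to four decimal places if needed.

V = 390

Linear utility — the consumer picks whichever good has higher MU/price: 5/2 = 2.5 vs 7/4.28 = 1.6355.
x_1 gives more utility per dollar, so spend all income on x_1: x_1* = M/p_1, x_2* = 0.
Numerically: x_1* = 78, x_2* = 0.
Utility at the optimum: U(78, 0) = 390.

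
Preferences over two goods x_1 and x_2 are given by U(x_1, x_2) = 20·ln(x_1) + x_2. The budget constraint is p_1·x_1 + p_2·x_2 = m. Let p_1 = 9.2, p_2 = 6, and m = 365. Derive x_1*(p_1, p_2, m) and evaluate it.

x_1* = 13.0435

Set MRS = p_1/p_2: (20/x_1)/1 = p_1/p_2.
So x_1*(p_1,p_2) = 20·p_2/p_1, independent of income; and x_2* = (m − 20·p_2)/p_2.
At the given prices: x_1* = 20·6/9.2 = 13.0435.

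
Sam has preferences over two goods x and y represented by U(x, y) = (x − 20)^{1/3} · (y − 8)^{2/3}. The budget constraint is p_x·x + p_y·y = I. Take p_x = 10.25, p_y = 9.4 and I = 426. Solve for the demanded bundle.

x* = 24.7415, y* = 18.3404

MRS = (1/2)·(y−8)/(x−20). Tangency with p_x/p_y gives y−8 = 2·(p_x/p_y)·(x−20).
Substituting into the budget: x* = 20 + 1/3·(I − 20·p_x − 8·p_y)/p_x, and y* = 8 + 2/3·(…)/p_y.
Discretionary income = 426 − 20·10.25 − 8·9.4 = 145.8; x* = 20 + 1/3·145.8/10.25 = 24.7415; y* = 8 + 2/3·145.8/9.4 = 18.3404.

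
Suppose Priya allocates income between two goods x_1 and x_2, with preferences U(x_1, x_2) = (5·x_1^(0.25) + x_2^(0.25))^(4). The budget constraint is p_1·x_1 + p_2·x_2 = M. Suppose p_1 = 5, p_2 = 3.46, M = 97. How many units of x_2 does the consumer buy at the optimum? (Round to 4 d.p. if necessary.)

Substitute x_2 = (x_2/x_1)·x_1 into the budget: x_1* = M/(p_1 + p_2·(x_2/x_1)).
Numerically x_2/x_1 = 0.191087, so x_1* = 97/(5 + 3.46·0.191087) = 17.1343 and x_2* = 0.191087·17.1343 = 3.2741.

x_2* = 3.2741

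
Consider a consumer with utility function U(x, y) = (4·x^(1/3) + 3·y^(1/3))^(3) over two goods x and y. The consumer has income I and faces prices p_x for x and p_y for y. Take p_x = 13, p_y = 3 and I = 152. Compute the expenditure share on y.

share on y = 0.5748

MU_x ∝ 4·x^(-2/3), MU_y ∝ 3·y^(-2/3), so MRS = (4/3)·(y/x)^(2/3) = p_x/p_y.
Hence y/x = ((3/4)·p_x/p_y)^(1/(2/3)), i.e. raised to the 1.5 power.
With the ratio pinned down, the budget gives x* = I/(p_x + p_y·(y/x)) and y* = (y/x)·x*.
Numerically y/x = 5.859021, so x* = 152/(13 + 3·5.859021) = 4.971 and y* = 5.859021·4.971 = 29.1255.
Expenditure on y: 3·29.1255 = 87.3764; share = 0.5748.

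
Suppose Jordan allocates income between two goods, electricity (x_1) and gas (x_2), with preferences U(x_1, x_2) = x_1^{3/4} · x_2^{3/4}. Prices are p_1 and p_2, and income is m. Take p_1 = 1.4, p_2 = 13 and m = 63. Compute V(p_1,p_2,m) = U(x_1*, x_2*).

V = 20.0638

Tangency: MRS = x_2/x_1 = p_1/p_2.
Rearranging, p_2·x_2 = p_1·x_1. Substituting into the budget gives p_1·x_1·(1 + 1) = m.
Demand: x_1*(p_1,p_2,m) = 0.5·m/p_1 and x_2* = 0.5·m/p_2.
At p_1=1.4, p_2=13, m=63: x_1* = 0.5·63/1.4 = 22.5, x_2* = 2.4231.
Utility at the optimum: U(22.5, 2.4231) = 20.0638.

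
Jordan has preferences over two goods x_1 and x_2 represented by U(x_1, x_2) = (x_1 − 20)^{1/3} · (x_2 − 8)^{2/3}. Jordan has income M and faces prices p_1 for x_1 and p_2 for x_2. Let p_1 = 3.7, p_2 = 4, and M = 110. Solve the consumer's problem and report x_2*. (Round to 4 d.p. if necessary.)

x_2* = 8.6667

After buying the subsistence bundle (20, 8), a share 1/3 of the remaining income goes to x_1: x_1* = 20 + 1/3·(M − 20p_1 − 8p_2)/p_1.
Discretionary income = 110 − 20·3.7 − 8·4 = 4; x_2* = 8 + 2/3·4/4 = 8.6667.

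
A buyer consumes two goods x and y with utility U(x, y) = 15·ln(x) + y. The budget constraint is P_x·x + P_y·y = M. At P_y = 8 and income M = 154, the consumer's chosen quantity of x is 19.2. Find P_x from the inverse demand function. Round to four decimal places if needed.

MU_x = 15/x, MU_y = 1. Tangency: 15/x = P_x/P_y.
So x*(P_x,P_y) = 15·P_y/P_x, independent of income; and y* = (M − 15·P_y)/P_y.
Set x* = 19.2 in the demand function and solve for P_x: P_x = 6.25.

P_x = 6.25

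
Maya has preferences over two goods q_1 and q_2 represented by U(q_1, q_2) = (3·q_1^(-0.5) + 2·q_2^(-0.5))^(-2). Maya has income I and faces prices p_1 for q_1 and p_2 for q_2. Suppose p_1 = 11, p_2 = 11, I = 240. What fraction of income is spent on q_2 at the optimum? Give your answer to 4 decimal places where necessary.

From the CES first-order condition, (3/2)·(q_2/q_1)^(1.5) = p_1/p_2.
Solve for the ratio: q_2/q_1 = [(2/3)·p_1/p_2]^(2/3).
Substitute q_2 = (q_2/q_1)·q_1 into the budget: q_1* = I/(p_1 + p_2·(q_2/q_1)).
Numerically q_2/q_1 = 0.763143, so q_1* = 240/(11 + 11·0.763143) = 12.3746 and q_2* = 0.763143·12.3746 = 9.4436.
Expenditure on q_2: 11·9.4436 = 103.8794; share = 0.4328.

share on q_2 = 0.4328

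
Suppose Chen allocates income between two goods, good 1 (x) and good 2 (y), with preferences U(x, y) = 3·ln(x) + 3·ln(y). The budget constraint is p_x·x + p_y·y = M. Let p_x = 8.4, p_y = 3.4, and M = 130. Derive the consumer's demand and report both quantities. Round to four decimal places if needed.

x* = 7.7381, y* = 19.1176

Tangency: MRS = y/x = p_x/p_y.
So 3·p_y·y = 3·p_x·x; combined with the budget, a share 0.5 of income goes to x.
Demand: x*(p_x,p_y,M) = 0.5·M/p_x and y* = 0.5·M/p_y.
At p_x=8.4, p_y=3.4, M=130: x* = 0.5·130/8.4 = 7.7381, y* = 19.1176.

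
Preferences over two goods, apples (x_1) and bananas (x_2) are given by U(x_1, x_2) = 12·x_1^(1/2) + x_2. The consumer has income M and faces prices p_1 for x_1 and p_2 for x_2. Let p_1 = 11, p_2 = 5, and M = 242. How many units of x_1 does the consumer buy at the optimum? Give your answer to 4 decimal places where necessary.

Set MRS = p_1/p_2: 6·x_1^(−1/2) = p_1/p_2.
Solve: √x_1 = 6·p_2/p_1, so x_1*(p_1,p_2) = (6·p_2/p_1)², and x_2* = (M − p_1·x_1*)/p_2.
Plugging in: x_1* = (6·5/11)² = 7.438.

x_1* = 7.438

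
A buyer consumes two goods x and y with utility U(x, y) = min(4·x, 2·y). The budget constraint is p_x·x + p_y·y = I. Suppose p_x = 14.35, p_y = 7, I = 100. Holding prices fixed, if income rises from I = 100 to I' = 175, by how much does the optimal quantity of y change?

Δy* = 5.291

Leontief preferences: the optimum is at the kink where x/2 = y/4, i.e. y = 2·x.
Budget: p_x·x + p_y·2·x = I, so (2·p_x + 4·p_y)·x = 2·I.
Demand: x*(p_x,p_y,I) = 2·I/(2·p_x + 4·p_y), y* = 4·I/(2·p_x + 4·p_y).
Here 2·14.35 + 4·7 = 56.7, giving y* = 7.0547.
At I' = 175: y* = 12.3457. Change: 12.3457 − 7.0547 = 5.291.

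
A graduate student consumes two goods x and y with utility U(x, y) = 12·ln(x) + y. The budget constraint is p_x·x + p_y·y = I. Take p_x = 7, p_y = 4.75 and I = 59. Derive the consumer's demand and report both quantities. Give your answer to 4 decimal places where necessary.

x* = 8.1429, y* = 0.4211

So x*(p_x,p_y) = 12·p_y/p_x, independent of income; and y* = (I − 12·p_y)/p_y.
At the given prices: x* = 12·4.75/7 = 8.1429, and y* = 0.4211.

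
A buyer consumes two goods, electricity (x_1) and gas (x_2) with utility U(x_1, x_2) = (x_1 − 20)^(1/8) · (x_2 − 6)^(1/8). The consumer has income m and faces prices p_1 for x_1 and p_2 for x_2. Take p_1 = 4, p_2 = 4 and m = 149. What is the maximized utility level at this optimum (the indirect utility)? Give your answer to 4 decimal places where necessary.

Substituting into the budget: x_1* = 20 + 0.5·(m − 20·p_1 − 6·p_2)/p_1, and x_2* = 6 + 0.5·(…)/p_2.
Discretionary income = 149 − 20·4 − 6·4 = 45; x_1* = 20 + 0.5·45/4 = 25.625; x_2* = 6 + 0.5·45/4 = 11.625.
Utility at the optimum: U(25.625, 11.625) = 1.54.

V = 1.54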